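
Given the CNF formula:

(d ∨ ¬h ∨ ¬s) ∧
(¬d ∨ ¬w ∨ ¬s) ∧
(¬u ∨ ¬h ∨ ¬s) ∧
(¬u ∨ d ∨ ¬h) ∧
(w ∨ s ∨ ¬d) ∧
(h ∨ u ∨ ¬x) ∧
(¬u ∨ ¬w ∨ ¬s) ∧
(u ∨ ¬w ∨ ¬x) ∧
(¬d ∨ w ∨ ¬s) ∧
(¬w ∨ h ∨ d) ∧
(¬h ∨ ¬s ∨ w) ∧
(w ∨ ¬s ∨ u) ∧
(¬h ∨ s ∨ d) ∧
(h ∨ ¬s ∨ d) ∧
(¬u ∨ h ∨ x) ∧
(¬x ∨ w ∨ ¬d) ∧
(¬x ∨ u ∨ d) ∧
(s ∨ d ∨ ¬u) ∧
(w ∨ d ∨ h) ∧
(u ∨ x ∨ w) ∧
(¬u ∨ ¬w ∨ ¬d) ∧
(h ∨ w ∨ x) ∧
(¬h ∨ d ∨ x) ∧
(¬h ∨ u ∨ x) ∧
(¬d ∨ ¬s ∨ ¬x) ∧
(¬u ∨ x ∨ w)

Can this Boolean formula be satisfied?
Yes

Yes, the formula is satisfiable.

One satisfying assignment is: d=True, x=False, w=True, h=False, u=False, s=False

Verification: With this assignment, all 26 clauses evaluate to true.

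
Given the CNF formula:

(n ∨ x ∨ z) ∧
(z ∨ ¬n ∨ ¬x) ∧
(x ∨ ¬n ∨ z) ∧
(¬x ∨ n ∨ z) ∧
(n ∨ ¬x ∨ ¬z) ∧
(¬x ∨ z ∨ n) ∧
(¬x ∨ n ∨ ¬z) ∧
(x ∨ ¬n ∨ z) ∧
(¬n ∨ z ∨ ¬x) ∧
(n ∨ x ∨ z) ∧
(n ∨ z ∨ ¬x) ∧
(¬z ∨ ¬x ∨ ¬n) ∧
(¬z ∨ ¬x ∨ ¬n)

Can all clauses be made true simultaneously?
Yes

Yes, the formula is satisfiable.

One satisfying assignment is: n=True, z=True, x=False

Verification: With this assignment, all 13 clauses evaluate to true.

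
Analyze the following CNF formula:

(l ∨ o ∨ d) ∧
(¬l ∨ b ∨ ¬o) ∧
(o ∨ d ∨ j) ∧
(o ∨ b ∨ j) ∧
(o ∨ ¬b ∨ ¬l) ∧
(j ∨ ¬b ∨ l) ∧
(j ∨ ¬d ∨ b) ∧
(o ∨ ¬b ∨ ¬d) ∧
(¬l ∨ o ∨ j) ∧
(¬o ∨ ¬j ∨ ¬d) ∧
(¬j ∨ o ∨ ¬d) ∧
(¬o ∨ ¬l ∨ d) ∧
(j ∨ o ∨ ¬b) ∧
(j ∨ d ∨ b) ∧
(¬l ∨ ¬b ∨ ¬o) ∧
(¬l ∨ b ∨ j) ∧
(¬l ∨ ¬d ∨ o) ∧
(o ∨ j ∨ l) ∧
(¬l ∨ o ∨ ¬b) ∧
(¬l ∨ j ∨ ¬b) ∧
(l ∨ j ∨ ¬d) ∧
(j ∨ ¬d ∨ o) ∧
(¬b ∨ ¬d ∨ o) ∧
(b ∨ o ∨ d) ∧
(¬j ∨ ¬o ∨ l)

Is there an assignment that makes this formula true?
No

No, the formula is not satisfiable.

No assignment of truth values to the variables can make all 25 clauses true simultaneously.

The formula is UNSAT (unsatisfiable).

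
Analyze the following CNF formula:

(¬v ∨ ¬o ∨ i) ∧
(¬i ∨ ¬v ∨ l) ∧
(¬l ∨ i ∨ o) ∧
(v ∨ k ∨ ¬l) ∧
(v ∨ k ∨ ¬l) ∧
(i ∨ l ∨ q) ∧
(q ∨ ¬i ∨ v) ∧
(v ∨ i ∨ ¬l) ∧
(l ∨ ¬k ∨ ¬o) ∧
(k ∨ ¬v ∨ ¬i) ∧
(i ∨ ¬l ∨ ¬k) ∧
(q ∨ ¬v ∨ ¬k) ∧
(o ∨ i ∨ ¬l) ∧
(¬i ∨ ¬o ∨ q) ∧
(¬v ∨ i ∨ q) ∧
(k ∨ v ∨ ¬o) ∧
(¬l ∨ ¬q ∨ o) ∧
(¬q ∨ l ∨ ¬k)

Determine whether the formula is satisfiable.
Yes

Yes, the formula is satisfiable.

One satisfying assignment is: l=False, i=True, q=True, k=False, v=False, o=False

Verification: With this assignment, all 18 clauses evaluate to true.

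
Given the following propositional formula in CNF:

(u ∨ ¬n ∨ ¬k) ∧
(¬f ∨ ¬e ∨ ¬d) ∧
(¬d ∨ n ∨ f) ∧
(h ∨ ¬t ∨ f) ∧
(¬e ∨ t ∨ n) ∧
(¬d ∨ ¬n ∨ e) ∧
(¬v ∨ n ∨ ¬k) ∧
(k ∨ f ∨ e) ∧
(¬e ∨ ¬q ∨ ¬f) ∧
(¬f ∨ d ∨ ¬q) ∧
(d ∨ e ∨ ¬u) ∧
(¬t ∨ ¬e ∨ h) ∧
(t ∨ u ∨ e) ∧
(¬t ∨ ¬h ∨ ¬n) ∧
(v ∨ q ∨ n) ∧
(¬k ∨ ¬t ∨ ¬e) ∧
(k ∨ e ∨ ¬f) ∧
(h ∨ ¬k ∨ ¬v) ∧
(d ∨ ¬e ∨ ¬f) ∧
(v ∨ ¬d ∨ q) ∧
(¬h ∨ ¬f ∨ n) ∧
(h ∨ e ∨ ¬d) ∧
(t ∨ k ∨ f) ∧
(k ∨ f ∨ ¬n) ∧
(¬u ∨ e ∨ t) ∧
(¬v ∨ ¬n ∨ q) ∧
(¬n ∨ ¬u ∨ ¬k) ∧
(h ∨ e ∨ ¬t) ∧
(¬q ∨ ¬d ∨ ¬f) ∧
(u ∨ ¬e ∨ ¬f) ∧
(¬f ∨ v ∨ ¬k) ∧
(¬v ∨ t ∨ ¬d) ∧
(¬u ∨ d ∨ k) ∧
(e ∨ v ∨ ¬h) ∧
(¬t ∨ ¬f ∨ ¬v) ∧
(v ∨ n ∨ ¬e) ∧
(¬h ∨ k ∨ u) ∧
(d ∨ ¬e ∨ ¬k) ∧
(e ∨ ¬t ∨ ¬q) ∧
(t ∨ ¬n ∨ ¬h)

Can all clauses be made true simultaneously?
No

No, the formula is not satisfiable.

No assignment of truth values to the variables can make all 40 clauses true simultaneously.

The formula is UNSAT (unsatisfiable).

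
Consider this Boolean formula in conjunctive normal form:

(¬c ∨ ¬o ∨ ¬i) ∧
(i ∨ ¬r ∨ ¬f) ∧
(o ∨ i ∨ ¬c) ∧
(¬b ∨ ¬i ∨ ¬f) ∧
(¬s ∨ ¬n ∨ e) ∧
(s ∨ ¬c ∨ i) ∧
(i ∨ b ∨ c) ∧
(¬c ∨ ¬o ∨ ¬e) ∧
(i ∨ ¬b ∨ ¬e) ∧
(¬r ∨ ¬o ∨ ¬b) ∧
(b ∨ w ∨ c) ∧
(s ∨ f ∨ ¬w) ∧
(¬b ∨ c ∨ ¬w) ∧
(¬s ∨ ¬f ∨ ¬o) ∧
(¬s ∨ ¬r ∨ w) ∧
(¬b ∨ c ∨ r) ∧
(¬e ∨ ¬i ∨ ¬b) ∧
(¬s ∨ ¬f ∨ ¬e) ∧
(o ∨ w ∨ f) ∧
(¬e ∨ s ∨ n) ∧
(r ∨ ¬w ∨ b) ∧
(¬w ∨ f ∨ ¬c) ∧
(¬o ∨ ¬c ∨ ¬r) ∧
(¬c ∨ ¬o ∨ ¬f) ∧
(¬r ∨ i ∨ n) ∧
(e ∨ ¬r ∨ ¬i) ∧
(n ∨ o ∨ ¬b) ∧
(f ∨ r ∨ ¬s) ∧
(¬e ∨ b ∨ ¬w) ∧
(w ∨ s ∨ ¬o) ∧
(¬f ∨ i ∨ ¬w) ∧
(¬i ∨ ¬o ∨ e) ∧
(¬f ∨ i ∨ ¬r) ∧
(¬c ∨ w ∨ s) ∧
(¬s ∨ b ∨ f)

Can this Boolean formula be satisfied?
Yes

Yes, the formula is satisfiable.

One satisfying assignment is: i=True, f=True, s=True, w=False, b=False, r=False, o=False, c=True, e=False, n=False

Verification: With this assignment, all 35 clauses evaluate to true.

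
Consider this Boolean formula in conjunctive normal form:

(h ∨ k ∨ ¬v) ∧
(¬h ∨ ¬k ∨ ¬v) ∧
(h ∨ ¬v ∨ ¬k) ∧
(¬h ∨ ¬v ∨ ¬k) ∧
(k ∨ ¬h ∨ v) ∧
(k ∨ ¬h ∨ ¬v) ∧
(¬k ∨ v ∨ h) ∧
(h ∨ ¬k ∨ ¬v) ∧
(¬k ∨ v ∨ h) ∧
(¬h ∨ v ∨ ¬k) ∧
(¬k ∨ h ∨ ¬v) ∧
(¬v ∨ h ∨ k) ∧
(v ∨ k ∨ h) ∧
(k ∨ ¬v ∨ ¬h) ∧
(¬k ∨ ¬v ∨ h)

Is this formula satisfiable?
No

No, the formula is not satisfiable.

No assignment of truth values to the variables can make all 15 clauses true simultaneously.

The formula is UNSAT (unsatisfiable).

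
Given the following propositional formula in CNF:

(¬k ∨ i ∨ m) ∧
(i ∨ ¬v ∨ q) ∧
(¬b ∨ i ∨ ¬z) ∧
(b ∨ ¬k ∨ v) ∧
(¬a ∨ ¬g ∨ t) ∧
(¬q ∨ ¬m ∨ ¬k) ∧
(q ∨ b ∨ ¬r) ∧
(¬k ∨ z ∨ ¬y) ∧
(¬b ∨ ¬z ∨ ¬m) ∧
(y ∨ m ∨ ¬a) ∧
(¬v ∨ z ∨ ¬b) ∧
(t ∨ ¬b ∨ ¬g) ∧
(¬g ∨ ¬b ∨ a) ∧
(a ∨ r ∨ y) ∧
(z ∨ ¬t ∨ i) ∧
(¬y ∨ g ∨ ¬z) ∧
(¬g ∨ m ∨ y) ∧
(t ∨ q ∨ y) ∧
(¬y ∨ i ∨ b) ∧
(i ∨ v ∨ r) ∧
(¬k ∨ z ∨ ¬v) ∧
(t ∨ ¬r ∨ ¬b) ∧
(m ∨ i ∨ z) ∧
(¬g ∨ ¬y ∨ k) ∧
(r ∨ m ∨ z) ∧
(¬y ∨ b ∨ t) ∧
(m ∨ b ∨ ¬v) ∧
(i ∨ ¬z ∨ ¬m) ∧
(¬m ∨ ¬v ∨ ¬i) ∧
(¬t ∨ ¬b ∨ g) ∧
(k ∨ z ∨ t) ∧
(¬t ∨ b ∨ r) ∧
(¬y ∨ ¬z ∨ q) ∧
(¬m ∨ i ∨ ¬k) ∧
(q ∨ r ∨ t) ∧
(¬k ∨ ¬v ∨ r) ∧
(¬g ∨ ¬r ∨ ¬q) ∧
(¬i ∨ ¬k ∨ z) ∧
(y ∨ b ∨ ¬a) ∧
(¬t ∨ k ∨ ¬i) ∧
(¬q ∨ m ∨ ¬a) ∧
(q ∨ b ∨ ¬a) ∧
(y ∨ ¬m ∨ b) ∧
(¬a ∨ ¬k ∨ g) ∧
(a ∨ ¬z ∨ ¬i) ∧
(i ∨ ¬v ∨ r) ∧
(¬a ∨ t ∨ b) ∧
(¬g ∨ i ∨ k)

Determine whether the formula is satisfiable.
Yes

Yes, the formula is satisfiable.

One satisfying assignment is: t=False, a=False, v=False, b=False, m=False, g=False, z=True, k=False, y=False, r=True, q=True, i=False

Verification: With this assignment, all 48 clauses evaluate to true.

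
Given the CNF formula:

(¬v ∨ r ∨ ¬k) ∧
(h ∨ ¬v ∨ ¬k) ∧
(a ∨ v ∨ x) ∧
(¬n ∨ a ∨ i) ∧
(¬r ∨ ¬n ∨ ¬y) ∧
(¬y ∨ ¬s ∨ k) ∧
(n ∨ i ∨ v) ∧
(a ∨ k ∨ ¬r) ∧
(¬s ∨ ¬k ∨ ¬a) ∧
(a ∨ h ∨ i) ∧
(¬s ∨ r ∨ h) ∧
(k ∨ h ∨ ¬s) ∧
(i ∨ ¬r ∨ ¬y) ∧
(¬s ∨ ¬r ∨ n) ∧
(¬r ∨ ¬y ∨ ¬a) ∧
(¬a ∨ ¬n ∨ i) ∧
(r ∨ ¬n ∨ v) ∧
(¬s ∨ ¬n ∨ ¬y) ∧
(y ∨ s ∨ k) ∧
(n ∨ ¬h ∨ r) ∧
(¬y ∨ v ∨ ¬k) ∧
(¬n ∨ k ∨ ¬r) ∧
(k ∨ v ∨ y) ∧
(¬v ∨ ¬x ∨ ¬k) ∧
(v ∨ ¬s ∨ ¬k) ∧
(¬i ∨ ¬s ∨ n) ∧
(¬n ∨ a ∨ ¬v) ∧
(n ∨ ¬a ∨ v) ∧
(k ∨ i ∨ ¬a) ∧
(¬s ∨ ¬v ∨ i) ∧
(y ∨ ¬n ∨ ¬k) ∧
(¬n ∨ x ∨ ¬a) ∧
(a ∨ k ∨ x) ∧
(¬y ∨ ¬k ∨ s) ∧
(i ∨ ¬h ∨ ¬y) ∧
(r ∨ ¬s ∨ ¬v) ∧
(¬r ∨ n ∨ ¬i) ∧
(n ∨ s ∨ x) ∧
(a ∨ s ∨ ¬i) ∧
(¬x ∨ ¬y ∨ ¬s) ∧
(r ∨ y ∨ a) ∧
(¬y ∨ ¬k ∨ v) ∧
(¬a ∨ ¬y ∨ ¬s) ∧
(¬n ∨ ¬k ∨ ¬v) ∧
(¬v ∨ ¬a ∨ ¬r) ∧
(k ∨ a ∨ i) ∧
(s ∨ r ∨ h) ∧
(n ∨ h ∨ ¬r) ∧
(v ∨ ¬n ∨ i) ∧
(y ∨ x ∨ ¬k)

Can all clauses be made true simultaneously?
Yes

Yes, the formula is satisfiable.

One satisfying assignment is: s=False, r=False, y=True, h=True, v=True, a=True, i=True, x=True, n=True, k=False

Verification: With this assignment, all 50 clauses evaluate to true.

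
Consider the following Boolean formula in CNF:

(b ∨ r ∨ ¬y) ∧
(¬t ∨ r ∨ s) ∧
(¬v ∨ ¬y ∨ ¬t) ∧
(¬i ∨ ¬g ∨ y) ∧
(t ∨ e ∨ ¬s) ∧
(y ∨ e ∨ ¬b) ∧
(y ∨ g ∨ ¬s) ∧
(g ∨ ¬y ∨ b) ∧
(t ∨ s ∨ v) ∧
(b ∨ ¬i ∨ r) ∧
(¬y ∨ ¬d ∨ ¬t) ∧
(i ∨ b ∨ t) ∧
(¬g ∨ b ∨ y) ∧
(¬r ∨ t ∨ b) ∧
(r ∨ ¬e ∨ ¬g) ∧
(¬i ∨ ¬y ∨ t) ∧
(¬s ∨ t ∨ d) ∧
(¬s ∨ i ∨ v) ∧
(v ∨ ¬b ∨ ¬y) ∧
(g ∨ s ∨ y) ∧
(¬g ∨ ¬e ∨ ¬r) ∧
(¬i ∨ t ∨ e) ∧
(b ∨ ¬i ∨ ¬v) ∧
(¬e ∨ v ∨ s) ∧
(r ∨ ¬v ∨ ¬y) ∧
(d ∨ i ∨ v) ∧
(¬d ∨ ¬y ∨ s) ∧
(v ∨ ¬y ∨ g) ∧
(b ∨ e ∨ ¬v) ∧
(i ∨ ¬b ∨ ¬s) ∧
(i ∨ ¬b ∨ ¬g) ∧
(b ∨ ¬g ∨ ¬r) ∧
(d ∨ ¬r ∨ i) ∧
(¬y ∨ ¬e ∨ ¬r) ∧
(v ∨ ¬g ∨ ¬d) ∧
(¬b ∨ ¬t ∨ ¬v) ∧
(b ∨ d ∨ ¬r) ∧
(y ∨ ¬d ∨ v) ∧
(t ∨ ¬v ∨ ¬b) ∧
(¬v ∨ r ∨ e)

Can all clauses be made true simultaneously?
No

No, the formula is not satisfiable.

No assignment of truth values to the variables can make all 40 clauses true simultaneously.

The formula is UNSAT (unsatisfiable).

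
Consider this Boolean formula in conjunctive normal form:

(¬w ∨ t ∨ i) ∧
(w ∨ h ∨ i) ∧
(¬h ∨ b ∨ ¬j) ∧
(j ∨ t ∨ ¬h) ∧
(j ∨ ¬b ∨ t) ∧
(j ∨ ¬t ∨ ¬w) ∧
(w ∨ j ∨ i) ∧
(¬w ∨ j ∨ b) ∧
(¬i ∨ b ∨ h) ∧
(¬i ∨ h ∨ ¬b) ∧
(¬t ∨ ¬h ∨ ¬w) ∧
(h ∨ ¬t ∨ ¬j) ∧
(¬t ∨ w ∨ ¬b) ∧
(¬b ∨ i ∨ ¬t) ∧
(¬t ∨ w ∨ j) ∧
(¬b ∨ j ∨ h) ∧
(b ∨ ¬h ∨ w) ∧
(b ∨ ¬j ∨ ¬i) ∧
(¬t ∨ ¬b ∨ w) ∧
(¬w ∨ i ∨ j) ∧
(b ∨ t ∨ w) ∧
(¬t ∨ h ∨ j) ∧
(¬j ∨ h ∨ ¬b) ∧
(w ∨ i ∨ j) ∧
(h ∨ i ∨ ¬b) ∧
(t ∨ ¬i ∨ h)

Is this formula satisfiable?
Yes

Yes, the formula is satisfiable.

One satisfying assignment is: b=True, i=True, t=False, w=False, h=True, j=True

Verification: With this assignment, all 26 clauses evaluate to true.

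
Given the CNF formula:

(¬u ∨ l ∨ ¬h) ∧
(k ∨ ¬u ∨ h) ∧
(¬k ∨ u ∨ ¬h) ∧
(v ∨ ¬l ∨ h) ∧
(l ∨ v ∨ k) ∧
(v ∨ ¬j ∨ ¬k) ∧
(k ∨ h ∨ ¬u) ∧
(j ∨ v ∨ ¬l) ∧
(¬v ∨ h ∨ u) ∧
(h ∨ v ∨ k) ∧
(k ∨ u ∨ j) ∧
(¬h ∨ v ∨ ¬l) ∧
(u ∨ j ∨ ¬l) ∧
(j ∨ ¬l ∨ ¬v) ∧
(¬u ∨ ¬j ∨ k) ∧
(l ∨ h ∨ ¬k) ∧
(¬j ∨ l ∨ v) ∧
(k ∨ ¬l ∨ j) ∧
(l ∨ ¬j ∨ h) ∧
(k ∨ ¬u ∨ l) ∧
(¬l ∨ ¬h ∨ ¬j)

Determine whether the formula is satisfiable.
Yes

Yes, the formula is satisfiable.

One satisfying assignment is: j=True, l=False, u=False, h=True, v=True, k=False

Verification: With this assignment, all 21 clauses evaluate to true.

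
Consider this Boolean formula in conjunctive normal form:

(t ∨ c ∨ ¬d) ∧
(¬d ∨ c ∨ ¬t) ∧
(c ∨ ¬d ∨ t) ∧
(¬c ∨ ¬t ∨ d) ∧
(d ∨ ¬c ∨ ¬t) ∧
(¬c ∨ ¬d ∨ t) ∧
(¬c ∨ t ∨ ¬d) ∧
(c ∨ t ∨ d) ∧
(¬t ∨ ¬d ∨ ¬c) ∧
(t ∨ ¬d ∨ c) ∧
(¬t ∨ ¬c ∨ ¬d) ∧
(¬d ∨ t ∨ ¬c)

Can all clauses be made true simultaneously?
Yes

Yes, the formula is satisfiable.

One satisfying assignment is: t=False, d=False, c=True

Verification: With this assignment, all 12 clauses evaluate to true.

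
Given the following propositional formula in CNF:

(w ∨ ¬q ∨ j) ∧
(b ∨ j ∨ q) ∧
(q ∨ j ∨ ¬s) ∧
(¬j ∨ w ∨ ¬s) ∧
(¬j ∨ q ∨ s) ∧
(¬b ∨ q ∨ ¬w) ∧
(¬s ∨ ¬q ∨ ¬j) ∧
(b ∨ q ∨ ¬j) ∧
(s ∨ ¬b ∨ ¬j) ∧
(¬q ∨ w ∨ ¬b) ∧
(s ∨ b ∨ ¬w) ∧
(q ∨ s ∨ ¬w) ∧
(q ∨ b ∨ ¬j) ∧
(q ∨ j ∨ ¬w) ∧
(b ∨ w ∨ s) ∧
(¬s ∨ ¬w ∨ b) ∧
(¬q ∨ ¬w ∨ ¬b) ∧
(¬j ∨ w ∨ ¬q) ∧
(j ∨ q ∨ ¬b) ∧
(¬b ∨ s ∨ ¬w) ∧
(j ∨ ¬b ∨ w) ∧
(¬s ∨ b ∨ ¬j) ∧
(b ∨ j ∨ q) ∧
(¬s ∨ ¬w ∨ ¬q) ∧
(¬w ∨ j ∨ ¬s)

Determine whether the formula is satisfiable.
No

No, the formula is not satisfiable.

No assignment of truth values to the variables can make all 25 clauses true simultaneously.

The formula is UNSAT (unsatisfiable).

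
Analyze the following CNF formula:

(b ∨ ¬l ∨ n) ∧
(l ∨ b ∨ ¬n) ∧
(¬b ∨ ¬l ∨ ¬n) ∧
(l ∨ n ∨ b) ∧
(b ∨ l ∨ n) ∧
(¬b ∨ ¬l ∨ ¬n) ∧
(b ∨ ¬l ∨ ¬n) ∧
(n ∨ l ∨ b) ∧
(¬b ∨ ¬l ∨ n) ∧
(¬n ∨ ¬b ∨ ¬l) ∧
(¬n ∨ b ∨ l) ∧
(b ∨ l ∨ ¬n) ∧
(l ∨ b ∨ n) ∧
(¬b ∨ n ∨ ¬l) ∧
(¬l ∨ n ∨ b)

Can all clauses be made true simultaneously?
Yes

Yes, the formula is satisfiable.

One satisfying assignment is: b=True, l=False, n=False

Verification: With this assignment, all 15 clauses evaluate to true.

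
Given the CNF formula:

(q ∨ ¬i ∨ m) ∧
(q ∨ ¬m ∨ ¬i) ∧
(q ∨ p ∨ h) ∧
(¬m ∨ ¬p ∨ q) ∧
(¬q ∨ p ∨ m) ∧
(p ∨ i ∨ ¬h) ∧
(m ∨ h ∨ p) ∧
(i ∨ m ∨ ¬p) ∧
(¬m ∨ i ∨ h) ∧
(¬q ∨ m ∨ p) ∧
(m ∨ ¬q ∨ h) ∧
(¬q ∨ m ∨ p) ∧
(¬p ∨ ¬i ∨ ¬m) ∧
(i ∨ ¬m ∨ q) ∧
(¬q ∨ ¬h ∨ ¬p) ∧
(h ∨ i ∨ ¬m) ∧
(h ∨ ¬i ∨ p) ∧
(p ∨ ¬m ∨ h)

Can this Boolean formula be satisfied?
Yes

Yes, the formula is satisfiable.

One satisfying assignment is: h=True, p=False, q=True, i=True, m=True

Verification: With this assignment, all 18 clauses evaluate to true.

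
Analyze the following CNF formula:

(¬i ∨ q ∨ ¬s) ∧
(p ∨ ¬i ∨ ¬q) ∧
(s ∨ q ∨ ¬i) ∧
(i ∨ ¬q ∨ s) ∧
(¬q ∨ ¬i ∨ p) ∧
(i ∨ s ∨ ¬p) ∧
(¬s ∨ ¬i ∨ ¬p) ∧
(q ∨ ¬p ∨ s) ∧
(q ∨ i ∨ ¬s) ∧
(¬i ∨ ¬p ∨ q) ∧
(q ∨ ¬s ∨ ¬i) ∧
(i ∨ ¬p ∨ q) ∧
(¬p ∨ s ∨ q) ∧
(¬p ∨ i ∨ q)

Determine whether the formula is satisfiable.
Yes

Yes, the formula is satisfiable.

One satisfying assignment is: s=False, q=False, p=False, i=False

Verification: With this assignment, all 14 clauses evaluate to true.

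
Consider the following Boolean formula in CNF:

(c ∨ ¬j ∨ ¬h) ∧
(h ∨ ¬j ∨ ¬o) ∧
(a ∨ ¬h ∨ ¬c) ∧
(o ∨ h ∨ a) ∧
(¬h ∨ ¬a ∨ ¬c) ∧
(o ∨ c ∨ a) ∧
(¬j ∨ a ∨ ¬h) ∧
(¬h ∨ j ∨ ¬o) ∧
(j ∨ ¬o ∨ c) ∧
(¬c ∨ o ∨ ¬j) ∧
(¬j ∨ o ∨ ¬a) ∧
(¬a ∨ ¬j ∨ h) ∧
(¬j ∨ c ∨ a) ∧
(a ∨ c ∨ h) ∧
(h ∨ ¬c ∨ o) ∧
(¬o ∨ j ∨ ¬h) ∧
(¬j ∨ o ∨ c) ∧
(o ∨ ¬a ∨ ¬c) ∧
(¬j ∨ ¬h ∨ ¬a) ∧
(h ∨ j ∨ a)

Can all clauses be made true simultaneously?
Yes

Yes, the formula is satisfiable.

One satisfying assignment is: h=False, c=False, a=True, o=False, j=False

Verification: With this assignment, all 20 clauses evaluate to true.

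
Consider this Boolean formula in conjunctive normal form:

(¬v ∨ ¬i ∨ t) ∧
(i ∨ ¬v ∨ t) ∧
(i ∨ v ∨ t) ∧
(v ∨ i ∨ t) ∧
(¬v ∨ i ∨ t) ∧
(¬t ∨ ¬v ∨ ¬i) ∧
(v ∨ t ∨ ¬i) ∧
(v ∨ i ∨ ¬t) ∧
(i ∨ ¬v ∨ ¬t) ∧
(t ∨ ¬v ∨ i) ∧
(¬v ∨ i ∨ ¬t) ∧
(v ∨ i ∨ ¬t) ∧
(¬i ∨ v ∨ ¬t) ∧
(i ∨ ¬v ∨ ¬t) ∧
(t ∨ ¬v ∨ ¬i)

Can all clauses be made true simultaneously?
No

No, the formula is not satisfiable.

No assignment of truth values to the variables can make all 15 clauses true simultaneously.

The formula is UNSAT (unsatisfiable).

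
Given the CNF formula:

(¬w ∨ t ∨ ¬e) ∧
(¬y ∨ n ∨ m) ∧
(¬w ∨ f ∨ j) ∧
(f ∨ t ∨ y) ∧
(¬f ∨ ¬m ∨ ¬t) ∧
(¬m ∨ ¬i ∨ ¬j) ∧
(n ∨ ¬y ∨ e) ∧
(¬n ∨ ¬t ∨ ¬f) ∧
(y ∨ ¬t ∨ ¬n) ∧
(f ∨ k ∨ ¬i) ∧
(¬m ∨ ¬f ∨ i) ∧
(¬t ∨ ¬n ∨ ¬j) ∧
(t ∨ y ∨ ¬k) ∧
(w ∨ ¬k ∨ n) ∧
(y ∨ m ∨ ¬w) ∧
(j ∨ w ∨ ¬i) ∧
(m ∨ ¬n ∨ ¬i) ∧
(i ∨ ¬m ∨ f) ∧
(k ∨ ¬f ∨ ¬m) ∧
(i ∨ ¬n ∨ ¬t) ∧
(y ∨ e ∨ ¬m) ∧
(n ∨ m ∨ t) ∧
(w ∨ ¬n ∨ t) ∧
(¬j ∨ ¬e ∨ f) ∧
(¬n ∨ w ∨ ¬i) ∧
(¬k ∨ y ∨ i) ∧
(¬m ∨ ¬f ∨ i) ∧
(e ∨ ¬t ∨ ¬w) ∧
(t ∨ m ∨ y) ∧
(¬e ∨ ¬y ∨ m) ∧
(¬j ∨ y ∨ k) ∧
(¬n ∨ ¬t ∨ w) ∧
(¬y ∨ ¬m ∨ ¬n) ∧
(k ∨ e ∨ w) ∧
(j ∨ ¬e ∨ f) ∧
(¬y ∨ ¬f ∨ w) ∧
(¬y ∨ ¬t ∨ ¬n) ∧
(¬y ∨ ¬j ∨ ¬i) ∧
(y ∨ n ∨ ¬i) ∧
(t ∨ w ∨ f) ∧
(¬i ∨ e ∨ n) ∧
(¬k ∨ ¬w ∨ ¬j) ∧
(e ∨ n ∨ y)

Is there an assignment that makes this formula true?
Yes

Yes, the formula is satisfiable.

One satisfying assignment is: e=True, n=False, t=True, f=True, w=False, k=False, m=False, y=False, i=False, j=False

Verification: With this assignment, all 43 clauses evaluate to true.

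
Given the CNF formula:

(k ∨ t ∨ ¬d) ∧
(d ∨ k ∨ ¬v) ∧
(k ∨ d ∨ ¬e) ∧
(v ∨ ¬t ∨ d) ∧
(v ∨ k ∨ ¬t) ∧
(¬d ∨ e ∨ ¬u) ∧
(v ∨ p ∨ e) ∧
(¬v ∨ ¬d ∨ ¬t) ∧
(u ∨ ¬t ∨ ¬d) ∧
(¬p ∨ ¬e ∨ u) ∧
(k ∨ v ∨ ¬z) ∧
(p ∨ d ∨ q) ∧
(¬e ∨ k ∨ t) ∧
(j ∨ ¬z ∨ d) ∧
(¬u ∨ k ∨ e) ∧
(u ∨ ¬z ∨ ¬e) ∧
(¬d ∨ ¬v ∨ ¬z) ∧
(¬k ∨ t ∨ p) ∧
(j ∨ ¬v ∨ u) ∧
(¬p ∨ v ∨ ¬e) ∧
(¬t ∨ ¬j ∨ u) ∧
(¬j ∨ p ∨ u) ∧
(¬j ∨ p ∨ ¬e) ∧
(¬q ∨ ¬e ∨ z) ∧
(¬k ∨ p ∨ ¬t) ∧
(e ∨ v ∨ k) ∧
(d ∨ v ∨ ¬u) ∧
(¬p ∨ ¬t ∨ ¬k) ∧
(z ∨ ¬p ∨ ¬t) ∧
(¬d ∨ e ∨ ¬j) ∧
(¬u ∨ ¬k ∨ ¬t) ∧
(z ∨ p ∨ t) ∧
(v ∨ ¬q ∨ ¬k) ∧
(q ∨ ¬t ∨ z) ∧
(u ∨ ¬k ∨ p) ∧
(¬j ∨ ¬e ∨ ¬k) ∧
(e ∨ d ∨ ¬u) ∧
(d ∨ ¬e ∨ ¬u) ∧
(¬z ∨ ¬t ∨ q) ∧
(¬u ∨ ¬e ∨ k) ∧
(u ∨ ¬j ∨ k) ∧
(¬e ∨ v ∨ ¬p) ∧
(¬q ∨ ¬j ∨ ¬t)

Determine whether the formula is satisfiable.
Yes

Yes, the formula is satisfiable.

One satisfying assignment is: z=False, p=True, q=False, j=False, k=True, v=False, d=False, u=False, e=False, t=False

Verification: With this assignment, all 43 clauses evaluate to true.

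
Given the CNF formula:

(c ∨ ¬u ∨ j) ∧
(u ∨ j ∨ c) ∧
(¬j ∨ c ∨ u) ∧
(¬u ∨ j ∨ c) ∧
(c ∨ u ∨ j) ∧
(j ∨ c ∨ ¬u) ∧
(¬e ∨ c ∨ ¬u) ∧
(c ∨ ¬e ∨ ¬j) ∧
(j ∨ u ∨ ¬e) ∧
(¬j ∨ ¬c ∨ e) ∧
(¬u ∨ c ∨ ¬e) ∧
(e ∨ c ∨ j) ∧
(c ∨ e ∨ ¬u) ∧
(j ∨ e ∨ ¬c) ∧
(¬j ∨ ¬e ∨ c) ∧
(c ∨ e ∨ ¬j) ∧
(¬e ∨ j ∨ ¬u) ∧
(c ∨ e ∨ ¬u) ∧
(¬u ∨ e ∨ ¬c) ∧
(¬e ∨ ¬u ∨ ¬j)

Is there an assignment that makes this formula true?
Yes

Yes, the formula is satisfiable.

One satisfying assignment is: u=False, j=True, c=True, e=True

Verification: With this assignment, all 20 clauses evaluate to true.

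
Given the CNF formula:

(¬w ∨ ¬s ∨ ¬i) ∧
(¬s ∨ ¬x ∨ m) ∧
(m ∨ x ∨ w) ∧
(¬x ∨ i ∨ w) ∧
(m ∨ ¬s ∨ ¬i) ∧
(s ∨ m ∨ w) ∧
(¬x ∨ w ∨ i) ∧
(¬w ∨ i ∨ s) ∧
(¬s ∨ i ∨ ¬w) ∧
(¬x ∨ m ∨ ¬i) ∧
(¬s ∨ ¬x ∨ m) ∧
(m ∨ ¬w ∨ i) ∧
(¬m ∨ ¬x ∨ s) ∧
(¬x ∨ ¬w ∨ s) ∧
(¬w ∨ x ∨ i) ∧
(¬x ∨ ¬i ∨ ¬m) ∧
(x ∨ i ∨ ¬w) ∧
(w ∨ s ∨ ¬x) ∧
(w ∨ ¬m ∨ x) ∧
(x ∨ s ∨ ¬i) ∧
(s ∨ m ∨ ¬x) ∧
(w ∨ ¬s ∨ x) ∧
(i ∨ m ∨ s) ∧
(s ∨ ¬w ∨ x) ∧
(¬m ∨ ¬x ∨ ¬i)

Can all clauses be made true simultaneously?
No

No, the formula is not satisfiable.

No assignment of truth values to the variables can make all 25 clauses true simultaneously.

The formula is UNSAT (unsatisfiable).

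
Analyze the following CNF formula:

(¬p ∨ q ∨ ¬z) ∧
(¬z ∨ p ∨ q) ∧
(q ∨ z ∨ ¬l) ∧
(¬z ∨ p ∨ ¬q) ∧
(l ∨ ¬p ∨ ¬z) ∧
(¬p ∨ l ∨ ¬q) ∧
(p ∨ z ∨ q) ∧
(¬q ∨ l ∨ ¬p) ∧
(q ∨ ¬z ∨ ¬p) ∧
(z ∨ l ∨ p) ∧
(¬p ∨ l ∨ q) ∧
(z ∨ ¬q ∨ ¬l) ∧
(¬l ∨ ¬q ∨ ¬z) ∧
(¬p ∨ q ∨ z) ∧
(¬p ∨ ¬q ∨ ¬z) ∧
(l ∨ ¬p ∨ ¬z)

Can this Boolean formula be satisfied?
No

No, the formula is not satisfiable.

No assignment of truth values to the variables can make all 16 clauses true simultaneously.

The formula is UNSAT (unsatisfiable).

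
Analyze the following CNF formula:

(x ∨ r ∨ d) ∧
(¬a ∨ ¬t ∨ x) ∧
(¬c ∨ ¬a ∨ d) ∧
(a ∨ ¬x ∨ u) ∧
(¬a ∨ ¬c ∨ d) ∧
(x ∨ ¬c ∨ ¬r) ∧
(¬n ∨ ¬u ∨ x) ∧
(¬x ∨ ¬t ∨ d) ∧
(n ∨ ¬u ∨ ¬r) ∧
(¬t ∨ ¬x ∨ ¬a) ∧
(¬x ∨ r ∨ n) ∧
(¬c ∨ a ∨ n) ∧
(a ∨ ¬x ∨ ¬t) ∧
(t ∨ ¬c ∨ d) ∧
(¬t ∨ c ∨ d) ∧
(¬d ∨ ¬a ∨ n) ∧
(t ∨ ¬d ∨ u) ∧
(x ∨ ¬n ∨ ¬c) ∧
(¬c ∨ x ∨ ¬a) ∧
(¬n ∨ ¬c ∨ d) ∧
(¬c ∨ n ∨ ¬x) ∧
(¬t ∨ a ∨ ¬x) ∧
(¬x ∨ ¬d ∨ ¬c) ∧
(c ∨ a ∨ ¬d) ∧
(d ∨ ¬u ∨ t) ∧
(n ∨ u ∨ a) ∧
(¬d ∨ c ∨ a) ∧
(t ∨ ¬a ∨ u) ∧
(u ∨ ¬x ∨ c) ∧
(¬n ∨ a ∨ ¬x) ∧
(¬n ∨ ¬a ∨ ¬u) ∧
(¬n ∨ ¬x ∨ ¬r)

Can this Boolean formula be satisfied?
Yes

Yes, the formula is satisfiable.

One satisfying assignment is: t=False, c=False, r=True, d=False, n=True, u=False, x=False, a=False

Verification: With this assignment, all 32 clauses evaluate to true.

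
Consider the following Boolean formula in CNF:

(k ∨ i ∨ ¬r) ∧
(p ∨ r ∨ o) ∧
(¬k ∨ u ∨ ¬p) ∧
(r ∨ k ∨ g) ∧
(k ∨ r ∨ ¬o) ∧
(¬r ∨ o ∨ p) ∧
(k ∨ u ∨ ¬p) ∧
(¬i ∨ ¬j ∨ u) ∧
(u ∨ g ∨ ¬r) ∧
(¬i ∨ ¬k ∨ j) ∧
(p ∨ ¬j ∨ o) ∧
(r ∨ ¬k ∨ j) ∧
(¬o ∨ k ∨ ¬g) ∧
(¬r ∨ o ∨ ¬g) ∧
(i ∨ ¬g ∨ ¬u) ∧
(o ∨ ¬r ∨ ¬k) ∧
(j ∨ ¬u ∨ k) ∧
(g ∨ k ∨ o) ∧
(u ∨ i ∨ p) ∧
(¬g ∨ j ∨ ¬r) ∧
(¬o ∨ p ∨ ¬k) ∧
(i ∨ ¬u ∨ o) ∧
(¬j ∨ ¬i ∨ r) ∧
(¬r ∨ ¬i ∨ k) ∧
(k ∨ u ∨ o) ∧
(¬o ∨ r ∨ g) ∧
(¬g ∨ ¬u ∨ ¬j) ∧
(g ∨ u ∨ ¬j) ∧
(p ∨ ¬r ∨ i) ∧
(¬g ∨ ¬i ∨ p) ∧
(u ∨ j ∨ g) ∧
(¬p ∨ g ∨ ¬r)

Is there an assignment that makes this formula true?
No

No, the formula is not satisfiable.

No assignment of truth values to the variables can make all 32 clauses true simultaneously.

The formula is UNSAT (unsatisfiable).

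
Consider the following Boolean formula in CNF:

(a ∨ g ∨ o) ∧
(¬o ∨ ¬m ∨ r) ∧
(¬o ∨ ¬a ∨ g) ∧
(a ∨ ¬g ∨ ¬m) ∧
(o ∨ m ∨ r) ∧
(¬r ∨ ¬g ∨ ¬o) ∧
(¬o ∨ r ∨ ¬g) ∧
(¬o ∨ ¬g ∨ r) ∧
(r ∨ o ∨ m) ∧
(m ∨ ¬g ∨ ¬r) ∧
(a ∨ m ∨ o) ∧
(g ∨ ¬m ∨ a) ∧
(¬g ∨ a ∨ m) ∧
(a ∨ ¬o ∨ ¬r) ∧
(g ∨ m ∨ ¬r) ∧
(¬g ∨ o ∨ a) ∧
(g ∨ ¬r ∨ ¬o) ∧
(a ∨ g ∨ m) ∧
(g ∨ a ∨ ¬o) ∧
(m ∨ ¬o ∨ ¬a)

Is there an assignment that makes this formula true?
Yes

Yes, the formula is satisfiable.

One satisfying assignment is: g=False, o=False, r=False, a=True, m=True

Verification: With this assignment, all 20 clauses evaluate to true.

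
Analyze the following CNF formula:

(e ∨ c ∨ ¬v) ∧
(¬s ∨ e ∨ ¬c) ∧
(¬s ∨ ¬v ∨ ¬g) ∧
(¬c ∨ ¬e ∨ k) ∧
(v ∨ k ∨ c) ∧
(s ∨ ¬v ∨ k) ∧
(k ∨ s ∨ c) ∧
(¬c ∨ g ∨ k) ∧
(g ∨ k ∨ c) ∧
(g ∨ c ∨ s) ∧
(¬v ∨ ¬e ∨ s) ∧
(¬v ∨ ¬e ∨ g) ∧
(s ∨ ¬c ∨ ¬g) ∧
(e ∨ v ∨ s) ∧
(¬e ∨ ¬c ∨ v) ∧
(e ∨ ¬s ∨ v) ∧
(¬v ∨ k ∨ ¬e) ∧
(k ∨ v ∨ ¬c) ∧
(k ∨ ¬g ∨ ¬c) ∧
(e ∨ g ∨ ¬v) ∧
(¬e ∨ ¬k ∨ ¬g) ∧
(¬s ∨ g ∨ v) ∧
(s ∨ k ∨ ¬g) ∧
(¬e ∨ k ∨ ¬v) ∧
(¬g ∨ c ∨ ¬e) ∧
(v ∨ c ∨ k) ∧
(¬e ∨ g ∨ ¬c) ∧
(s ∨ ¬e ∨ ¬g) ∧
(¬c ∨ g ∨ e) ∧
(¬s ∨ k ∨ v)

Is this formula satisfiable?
No

No, the formula is not satisfiable.

No assignment of truth values to the variables can make all 30 clauses true simultaneously.

The formula is UNSAT (unsatisfiable).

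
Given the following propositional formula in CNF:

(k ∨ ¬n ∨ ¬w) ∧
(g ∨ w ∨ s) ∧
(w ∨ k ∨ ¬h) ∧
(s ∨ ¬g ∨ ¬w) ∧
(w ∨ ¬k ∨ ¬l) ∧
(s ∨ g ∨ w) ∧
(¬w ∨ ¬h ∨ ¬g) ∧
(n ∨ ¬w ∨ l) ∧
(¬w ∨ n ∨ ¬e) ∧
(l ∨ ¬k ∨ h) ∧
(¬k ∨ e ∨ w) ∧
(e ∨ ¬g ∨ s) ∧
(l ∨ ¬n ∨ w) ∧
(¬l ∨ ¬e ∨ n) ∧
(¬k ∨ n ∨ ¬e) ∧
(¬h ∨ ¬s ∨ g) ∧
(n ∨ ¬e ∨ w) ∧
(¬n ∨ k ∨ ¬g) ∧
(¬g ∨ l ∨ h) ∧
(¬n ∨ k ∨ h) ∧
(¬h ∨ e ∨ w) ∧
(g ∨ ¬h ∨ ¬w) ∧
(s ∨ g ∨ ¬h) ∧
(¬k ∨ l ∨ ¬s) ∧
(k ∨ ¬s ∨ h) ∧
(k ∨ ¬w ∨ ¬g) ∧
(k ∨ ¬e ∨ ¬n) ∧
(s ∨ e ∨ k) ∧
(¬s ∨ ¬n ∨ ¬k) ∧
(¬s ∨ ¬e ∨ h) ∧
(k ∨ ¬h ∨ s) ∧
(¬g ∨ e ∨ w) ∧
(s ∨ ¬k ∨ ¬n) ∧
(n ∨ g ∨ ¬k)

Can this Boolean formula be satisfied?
Yes

Yes, the formula is satisfiable.

One satisfying assignment is: w=True, g=True, l=True, e=False, k=True, s=True, n=False, h=False

Verification: With this assignment, all 34 clauses evaluate to true.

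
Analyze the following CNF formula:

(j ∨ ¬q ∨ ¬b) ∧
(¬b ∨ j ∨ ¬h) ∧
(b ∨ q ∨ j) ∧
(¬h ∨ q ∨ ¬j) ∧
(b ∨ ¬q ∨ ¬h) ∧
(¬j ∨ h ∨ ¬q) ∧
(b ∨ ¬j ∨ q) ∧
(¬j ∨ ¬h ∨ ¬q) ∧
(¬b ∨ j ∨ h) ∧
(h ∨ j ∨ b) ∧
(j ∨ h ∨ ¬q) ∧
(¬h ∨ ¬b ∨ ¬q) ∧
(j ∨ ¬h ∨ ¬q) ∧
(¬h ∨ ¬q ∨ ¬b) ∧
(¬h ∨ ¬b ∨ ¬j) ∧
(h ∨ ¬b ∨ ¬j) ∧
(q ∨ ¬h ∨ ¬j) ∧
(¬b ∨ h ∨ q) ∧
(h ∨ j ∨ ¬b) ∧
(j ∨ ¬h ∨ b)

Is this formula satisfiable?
No

No, the formula is not satisfiable.

No assignment of truth values to the variables can make all 20 clauses true simultaneously.

The formula is UNSAT (unsatisfiable).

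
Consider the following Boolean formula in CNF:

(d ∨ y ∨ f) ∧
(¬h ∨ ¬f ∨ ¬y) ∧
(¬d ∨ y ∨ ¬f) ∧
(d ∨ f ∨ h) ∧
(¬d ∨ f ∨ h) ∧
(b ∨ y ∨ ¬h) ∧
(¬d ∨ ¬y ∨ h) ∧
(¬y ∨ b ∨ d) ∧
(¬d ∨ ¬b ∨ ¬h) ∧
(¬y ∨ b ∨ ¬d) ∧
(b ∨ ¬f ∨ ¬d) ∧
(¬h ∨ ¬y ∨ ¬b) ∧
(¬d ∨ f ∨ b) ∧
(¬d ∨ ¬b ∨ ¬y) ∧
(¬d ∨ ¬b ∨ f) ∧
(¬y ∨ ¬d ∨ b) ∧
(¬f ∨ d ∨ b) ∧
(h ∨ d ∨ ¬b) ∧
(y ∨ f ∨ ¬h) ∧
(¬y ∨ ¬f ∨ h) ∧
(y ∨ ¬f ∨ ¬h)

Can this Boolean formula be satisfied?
No

No, the formula is not satisfiable.

No assignment of truth values to the variables can make all 21 clauses true simultaneously.

The formula is UNSAT (unsatisfiable).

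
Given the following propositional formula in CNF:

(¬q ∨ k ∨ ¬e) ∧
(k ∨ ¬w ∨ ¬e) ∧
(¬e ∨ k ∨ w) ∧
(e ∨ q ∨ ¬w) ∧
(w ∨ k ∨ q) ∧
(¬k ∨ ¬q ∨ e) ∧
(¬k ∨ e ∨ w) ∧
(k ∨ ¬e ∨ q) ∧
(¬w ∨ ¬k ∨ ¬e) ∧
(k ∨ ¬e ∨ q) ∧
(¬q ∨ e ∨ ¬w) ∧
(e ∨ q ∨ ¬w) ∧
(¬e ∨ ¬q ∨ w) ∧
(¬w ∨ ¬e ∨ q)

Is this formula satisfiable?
Yes

Yes, the formula is satisfiable.

One satisfying assignment is: e=True, k=True, q=False, w=False

Verification: With this assignment, all 14 clauses evaluate to true.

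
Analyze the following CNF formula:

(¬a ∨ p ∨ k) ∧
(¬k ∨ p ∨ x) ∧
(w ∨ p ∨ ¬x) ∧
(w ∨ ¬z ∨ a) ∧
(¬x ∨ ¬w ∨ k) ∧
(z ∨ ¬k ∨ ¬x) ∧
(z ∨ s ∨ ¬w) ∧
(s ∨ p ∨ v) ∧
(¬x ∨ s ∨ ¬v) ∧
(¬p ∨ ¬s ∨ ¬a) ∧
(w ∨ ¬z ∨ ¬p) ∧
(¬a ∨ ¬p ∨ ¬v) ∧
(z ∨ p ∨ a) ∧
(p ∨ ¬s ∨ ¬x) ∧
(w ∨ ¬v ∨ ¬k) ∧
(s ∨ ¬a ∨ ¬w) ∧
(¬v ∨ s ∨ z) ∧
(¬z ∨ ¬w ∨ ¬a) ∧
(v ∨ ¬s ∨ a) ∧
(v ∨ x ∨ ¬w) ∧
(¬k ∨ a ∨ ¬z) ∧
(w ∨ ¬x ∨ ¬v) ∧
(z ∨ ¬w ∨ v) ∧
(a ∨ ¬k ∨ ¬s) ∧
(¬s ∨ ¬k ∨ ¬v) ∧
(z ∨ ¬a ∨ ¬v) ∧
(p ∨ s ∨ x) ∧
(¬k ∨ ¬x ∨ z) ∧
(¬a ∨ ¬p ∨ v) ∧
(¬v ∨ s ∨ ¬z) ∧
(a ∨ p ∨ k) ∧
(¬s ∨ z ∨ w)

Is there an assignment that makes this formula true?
Yes

Yes, the formula is satisfiable.

One satisfying assignment is: v=False, a=False, z=False, x=False, k=False, w=False, p=True, s=False

Verification: With this assignment, all 32 clauses evaluate to true.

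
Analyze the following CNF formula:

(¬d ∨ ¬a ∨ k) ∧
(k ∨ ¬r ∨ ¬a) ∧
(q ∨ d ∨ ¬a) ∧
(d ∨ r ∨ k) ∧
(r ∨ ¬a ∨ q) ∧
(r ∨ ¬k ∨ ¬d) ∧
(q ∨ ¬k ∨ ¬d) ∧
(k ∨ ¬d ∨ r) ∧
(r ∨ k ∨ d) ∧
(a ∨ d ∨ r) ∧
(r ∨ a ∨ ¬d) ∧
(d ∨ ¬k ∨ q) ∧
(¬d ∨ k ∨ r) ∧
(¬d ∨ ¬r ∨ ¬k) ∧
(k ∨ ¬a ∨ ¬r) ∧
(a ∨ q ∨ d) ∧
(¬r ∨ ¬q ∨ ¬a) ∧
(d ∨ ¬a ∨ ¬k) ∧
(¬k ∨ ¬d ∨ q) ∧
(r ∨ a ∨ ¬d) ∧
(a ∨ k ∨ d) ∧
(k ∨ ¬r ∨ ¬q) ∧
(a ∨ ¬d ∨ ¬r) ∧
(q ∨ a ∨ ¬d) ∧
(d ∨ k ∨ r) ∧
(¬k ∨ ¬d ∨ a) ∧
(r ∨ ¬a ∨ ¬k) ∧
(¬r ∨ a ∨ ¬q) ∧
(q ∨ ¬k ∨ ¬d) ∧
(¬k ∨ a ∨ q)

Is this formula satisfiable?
No

No, the formula is not satisfiable.

No assignment of truth values to the variables can make all 30 clauses true simultaneously.

The formula is UNSAT (unsatisfiable).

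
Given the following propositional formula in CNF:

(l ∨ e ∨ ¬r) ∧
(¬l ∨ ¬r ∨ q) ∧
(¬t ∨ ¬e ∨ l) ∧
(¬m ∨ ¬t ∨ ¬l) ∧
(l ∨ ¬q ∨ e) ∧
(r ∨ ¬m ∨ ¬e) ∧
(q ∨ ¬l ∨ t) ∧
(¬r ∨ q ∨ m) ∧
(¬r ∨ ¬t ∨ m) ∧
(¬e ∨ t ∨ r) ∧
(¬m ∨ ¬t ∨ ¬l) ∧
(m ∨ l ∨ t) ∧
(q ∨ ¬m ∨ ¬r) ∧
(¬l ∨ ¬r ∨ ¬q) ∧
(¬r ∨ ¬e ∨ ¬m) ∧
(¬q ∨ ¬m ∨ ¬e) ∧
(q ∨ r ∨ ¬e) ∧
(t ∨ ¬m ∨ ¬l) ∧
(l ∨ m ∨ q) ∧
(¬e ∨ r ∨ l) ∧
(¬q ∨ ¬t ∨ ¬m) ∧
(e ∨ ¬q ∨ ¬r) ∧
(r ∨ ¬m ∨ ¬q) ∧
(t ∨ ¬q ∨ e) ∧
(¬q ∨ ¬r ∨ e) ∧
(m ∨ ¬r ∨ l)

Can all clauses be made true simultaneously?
Yes

Yes, the formula is satisfiable.

One satisfying assignment is: e=False, q=False, r=False, l=False, t=False, m=True

Verification: With this assignment, all 26 clauses evaluate to true.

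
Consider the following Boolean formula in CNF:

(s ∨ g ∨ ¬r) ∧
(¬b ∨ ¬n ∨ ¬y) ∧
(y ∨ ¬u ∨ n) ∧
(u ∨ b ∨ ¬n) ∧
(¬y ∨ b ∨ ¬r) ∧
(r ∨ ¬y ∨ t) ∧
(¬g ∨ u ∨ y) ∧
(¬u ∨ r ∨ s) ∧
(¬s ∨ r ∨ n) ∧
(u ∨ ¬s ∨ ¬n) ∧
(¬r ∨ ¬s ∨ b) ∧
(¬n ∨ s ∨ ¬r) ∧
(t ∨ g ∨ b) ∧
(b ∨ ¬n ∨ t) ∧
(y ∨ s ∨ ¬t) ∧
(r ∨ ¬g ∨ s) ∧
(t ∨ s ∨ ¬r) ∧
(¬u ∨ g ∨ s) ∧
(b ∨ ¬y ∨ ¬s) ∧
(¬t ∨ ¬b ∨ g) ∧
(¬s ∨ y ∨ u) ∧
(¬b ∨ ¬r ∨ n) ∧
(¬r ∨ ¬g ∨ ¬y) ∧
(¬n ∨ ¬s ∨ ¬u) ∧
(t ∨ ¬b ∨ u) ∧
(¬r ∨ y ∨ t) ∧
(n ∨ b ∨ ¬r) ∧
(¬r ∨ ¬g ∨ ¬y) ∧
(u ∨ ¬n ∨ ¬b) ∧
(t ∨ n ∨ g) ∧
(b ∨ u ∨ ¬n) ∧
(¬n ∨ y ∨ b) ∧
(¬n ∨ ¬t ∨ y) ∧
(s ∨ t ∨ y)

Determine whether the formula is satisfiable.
Yes

Yes, the formula is satisfiable.

One satisfying assignment is: u=False, b=False, g=False, n=False, r=False, s=False, t=True, y=True

Verification: With this assignment, all 34 clauses evaluate to true.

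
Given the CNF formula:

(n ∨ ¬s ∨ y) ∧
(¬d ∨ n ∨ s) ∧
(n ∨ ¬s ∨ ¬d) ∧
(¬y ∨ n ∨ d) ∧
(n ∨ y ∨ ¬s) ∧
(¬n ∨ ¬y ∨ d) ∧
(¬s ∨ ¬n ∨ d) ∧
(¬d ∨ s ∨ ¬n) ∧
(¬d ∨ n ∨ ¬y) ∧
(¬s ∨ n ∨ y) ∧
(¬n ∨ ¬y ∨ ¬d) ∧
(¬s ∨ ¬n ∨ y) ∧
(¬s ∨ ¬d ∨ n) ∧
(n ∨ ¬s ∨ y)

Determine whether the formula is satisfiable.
Yes

Yes, the formula is satisfiable.

One satisfying assignment is: s=False, y=False, d=False, n=False

Verification: With this assignment, all 14 clauses evaluate to true.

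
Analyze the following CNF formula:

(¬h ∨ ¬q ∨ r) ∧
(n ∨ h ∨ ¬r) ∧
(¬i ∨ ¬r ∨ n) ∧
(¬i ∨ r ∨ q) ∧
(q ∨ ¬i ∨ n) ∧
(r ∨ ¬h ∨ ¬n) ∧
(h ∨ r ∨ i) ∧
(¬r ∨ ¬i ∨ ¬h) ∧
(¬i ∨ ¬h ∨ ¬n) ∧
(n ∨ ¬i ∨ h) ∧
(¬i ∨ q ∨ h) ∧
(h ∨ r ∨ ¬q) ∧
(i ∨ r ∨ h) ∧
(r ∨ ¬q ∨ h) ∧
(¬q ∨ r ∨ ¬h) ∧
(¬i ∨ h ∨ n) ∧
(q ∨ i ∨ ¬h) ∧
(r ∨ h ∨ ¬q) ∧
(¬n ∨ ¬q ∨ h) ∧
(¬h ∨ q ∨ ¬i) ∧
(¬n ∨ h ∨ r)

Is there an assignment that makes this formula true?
Yes

Yes, the formula is satisfiable.

One satisfying assignment is: q=False, n=True, r=True, i=False, h=False

Verification: With this assignment, all 21 clauses evaluate to true.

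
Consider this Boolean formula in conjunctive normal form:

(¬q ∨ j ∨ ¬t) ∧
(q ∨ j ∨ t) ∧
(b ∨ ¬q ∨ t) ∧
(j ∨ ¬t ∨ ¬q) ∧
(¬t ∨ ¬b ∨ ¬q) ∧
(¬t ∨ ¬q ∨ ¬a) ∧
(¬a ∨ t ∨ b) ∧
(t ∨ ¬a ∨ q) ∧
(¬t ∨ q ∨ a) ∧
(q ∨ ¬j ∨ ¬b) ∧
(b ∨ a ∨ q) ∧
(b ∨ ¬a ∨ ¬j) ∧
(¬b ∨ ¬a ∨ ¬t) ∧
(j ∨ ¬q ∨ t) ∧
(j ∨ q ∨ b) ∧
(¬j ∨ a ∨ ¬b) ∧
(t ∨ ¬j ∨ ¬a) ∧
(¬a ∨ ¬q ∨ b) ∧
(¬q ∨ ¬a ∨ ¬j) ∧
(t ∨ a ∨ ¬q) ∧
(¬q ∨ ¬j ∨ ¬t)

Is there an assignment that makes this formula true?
No

No, the formula is not satisfiable.

No assignment of truth values to the variables can make all 21 clauses true simultaneously.

The formula is UNSAT (unsatisfiable).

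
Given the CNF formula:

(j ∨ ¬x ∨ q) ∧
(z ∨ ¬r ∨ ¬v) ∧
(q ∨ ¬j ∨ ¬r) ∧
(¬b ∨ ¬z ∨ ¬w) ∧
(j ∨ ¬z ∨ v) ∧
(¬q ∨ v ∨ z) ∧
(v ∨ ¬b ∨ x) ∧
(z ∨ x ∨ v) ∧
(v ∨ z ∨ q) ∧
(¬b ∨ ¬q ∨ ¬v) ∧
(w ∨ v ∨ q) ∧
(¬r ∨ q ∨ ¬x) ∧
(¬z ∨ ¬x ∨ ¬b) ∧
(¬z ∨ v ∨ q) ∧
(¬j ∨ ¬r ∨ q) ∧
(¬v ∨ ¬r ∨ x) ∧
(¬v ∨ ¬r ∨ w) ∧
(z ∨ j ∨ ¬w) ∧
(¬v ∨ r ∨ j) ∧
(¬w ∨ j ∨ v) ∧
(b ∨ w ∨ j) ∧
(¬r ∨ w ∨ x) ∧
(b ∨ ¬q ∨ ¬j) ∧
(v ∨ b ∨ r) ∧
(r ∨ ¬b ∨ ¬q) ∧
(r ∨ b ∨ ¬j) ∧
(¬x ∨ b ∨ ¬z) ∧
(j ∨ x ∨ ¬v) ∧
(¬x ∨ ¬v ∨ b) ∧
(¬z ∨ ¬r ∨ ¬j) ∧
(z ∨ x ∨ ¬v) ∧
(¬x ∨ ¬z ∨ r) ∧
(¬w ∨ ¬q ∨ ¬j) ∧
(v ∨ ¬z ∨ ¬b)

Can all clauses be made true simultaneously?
Yes

Yes, the formula is satisfiable.

One satisfying assignment is: b=True, j=True, x=True, z=False, q=False, v=True, r=False, w=False

Verification: With this assignment, all 34 clauses evaluate to true.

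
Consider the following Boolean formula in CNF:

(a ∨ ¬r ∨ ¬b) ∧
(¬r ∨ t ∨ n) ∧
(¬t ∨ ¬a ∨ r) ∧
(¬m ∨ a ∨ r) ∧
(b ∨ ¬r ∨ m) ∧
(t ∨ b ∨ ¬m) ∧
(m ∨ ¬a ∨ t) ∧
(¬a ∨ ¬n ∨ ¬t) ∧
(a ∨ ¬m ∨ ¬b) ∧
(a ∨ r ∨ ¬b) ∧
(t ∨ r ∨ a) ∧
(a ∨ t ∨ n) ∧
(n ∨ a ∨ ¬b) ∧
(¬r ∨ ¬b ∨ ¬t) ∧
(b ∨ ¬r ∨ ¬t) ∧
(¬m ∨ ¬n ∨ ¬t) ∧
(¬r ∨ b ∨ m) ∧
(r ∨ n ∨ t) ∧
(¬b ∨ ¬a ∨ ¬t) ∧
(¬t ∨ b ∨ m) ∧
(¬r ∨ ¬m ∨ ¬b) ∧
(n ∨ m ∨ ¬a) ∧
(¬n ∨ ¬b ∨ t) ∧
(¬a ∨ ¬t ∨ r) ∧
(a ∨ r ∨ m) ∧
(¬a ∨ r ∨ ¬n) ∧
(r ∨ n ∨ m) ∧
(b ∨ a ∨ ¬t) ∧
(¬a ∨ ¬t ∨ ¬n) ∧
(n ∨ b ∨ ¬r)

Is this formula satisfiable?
No

No, the formula is not satisfiable.

No assignment of truth values to the variables can make all 30 clauses true simultaneously.

The formula is UNSAT (unsatisfiable).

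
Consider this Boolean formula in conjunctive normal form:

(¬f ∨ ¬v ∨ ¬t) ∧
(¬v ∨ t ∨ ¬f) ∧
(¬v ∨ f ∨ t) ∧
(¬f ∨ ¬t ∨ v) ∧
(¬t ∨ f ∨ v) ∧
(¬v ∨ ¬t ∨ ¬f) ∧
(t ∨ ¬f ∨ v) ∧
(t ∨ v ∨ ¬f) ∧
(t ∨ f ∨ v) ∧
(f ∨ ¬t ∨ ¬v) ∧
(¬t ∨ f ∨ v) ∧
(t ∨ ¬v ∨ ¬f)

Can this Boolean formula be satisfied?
No

No, the formula is not satisfiable.

No assignment of truth values to the variables can make all 12 clauses true simultaneously.

The formula is UNSAT (unsatisfiable).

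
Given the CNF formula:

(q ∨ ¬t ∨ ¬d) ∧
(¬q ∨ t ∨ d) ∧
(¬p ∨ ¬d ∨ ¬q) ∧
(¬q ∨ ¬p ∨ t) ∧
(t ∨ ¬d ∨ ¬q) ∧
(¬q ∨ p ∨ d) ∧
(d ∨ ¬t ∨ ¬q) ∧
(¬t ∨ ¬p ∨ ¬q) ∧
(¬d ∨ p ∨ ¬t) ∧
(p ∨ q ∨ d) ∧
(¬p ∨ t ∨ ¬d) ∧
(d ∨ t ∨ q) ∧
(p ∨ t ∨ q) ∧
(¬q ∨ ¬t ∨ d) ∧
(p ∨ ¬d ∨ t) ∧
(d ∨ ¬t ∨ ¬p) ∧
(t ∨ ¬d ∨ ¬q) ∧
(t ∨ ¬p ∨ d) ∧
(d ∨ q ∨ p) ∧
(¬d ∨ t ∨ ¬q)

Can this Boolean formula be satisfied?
No

No, the formula is not satisfiable.

No assignment of truth values to the variables can make all 20 clauses true simultaneously.

The formula is UNSAT (unsatisfiable).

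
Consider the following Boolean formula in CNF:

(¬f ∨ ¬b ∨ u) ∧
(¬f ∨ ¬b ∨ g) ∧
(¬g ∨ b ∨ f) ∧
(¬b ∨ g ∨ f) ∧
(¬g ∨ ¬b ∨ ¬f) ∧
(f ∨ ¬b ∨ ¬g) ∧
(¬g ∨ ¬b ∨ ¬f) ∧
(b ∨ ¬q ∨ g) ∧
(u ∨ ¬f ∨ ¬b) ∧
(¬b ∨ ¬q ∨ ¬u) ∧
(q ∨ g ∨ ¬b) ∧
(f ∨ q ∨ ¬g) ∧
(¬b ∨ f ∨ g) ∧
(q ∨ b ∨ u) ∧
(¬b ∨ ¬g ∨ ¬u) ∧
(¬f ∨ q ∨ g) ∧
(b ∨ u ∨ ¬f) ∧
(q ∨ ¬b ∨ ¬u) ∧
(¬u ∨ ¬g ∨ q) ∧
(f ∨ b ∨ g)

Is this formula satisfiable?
Yes

Yes, the formula is satisfiable.

One satisfying assignment is: q=True, f=True, u=True, b=False, g=True

Verification: With this assignment, all 20 clauses evaluate to true.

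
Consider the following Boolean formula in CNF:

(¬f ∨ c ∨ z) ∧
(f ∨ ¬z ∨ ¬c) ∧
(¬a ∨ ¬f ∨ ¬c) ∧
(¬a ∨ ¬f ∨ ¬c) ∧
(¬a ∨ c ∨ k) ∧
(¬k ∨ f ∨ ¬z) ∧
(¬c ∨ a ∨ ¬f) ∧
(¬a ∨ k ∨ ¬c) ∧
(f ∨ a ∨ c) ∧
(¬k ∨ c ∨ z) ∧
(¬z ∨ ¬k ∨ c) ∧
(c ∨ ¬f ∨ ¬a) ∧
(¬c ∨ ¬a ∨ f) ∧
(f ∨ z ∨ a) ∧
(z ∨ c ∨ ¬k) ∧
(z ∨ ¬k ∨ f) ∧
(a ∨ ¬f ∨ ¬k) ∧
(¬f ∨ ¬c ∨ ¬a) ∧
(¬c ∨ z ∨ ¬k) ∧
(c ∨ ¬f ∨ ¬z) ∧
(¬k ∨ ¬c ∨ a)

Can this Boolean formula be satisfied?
No

No, the formula is not satisfiable.

No assignment of truth values to the variables can make all 21 clauses true simultaneously.

The formula is UNSAT (unsatisfiable).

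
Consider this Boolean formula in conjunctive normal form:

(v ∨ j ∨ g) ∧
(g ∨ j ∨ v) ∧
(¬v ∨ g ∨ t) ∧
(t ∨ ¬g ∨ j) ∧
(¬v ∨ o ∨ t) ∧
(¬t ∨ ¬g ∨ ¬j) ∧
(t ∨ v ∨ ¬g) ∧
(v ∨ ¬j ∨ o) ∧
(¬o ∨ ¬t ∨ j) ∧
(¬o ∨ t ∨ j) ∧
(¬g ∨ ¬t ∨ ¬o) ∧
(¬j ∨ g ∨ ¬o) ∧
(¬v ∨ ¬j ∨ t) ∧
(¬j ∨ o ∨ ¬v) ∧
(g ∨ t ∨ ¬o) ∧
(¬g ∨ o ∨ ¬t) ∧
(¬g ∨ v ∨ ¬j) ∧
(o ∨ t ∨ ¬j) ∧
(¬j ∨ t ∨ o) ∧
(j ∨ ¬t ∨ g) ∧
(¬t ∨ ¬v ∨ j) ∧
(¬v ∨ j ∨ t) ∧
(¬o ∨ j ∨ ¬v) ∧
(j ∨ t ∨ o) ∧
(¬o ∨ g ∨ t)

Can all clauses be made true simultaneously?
No

No, the formula is not satisfiable.

No assignment of truth values to the variables can make all 25 clauses true simultaneously.

The formula is UNSAT (unsatisfiable).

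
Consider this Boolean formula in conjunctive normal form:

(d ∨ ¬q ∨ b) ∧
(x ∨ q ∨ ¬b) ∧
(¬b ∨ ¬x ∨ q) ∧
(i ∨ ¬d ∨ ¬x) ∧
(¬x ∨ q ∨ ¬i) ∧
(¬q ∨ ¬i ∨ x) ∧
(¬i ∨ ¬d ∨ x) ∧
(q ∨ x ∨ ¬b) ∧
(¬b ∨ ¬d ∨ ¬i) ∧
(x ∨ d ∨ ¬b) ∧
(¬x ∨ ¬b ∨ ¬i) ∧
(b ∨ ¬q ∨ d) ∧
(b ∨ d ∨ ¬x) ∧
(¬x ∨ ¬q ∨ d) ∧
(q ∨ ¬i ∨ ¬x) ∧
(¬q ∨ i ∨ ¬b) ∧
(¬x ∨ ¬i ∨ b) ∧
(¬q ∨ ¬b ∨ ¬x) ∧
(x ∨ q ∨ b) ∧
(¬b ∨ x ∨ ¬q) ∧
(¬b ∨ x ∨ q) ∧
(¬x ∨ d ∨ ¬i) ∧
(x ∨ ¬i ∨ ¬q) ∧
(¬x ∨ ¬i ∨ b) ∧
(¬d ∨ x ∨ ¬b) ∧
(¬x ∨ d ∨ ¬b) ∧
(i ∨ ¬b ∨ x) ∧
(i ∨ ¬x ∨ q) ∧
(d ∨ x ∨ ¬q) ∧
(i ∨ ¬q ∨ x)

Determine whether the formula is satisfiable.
No

No, the formula is not satisfiable.

No assignment of truth values to the variables can make all 30 clauses true simultaneously.

The formula is UNSAT (unsatisfiable).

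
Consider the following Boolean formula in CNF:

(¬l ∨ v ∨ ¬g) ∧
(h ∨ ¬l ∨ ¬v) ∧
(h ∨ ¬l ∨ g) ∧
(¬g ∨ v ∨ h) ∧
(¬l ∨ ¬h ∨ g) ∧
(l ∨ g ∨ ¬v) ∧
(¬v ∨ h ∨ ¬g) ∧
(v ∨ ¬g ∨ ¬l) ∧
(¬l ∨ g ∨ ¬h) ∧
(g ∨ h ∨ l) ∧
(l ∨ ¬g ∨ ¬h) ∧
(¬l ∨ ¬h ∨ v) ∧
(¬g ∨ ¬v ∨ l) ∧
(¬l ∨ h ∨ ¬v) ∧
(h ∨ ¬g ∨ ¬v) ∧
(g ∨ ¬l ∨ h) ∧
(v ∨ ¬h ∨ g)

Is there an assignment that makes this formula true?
Yes

Yes, the formula is satisfiable.

One satisfying assignment is: l=True, g=True, h=True, v=True

Verification: With this assignment, all 17 clauses evaluate to true.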